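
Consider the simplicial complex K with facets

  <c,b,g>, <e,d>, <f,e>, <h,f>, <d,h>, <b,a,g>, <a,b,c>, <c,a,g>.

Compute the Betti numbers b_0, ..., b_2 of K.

Fix the vertex order a < b < c < d < e < f < g < h and write every simplex with vertices in increasing order. Then dim K = 2 and the simplices of K are:

  0-simplices (8): a, b, c, d, e, f, g, h
  1-simplices (10): ab, ac, ag, bc, bg, cg, de, dh, ef, fh
  2-simplices (4): abc, abg, acg, bcg

so the chain groups are C_0 ≅ Z^8, C_1 ≅ Z^10, C_2 ≅ Z^4.

The boundary map ∂_1: C_1 → C_0 sends each edge [p,q] (with p < q) to q − p.
This gives a 8×10 integer matrix of rank 6; reducing to Smith normal form yields diagonal entries (1,1,1,1,1,1).

Boundary ∂_2: C_2 → C_1 sends each 2-simplex [p,q,r] to [q,r] − [p,r] + [p,q]. For instance
  ∂abg = bg − ag + ab,
  ∂abc = bc − ac + ab.
The resulting 10×4 matrix has rank 3, and its Smith normal form has invariant factors (1,1,1).

Now H_k = ker ∂_k / im ∂_{k+1}, so:

  H_0: rank C_0 − rank ∂_1 = 8 − 6 = 2, and the invariant factors of ∂_1 are all 1, so H_0 ≅ Z^2.
  H_1: rank ker ∂_1 − rank ∂_2 = (10 − 6) − 3 = 1, and the invariant factors of ∂_2 are all 1, so H_1 ≅ Z.
  H_2: rank ker ∂_2 − rank ∂_3 = (4 − 3) − 0 = 1, and there is no ∂_3, so H_2 ≅ Z.

As a check, the Euler characteristic is 8 − 10 + 4 = 2, which agrees with 2 − 1 + 1 = 2.

Hence the Betti numbers are b_0 = 2, b_1 = 1, b_2 = 1.

b_0 = 2, b_1 = 1, b_2 = 1.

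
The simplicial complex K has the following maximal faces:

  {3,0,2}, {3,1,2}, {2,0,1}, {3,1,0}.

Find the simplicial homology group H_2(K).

We work with the vertex ordering 0 < 1 < 2 < 3. The simplices of K, each written with vertices in increasing order, are:

  0-simplices (4): [0], [1], [2], [3]
  1-simplices (6): [0,1], [0,2], [0,3], [1,2], [1,3], [2,3]
  2-simplices (4): [0,1,2], [0,1,3], [0,2,3], [1,2,3]

giving chain groups C_0 ≅ Z^4, C_1 ≅ Z^6, C_2 ≅ Z^4.

∂_1: C_1 → C_0 maps an edge to its endpoints' difference, ∂[p,q] = q − p.
The resulting 4×6 matrix has rank 3, and its Smith normal form has invariant factors (1,1,1).

Boundary ∂_2: C_2 → C_1 maps a triangle to the signed sum of its edges. For instance
  ∂[0,1,2] = [1,2] − [0,2] + [0,1],
  ∂[0,1,3] = [1,3] − [0,3] + [0,1].
The 6×4 boundary matrix has rank 3 and Smith normal form diag(1,1,1).

Now H_k = ker ∂_k / im ∂_{k+1}, so:

  H_2: rank ker ∂_2 − rank ∂_3 = (4 − 3) − 0 = 1, and there is no ∂_3, so H_2 = Z.

(K is a triangulation of the 2-sphere S^2.)

H_2 ≅ Z.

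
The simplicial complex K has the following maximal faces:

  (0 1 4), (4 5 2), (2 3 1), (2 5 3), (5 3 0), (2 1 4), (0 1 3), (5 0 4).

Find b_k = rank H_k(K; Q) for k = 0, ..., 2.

We work with the vertex ordering 0 < 1 < 2 < 3 < 4 < 5. The simplices of K, each written with vertices in increasing order, are:

  0-simplices (6): [0], [1], [2], [3], [4], [5]
  1-simplices (12): [0,1], [0,3], [0,4], [0,5], [1,2], [1,3], [1,4], [2,3], [2,4], [2,5], [3,5], [4,5]
  2-simplices (8): [0,1,3], [0,1,4], [0,3,5], [0,4,5], [1,2,3], [1,2,4], [2,3,5], [2,4,5]

Hence C_0 ≅ Z^6, C_1 ≅ Z^12, C_2 ≅ Z^8.

Boundary ∂_1: C_1 → C_0 is given by ∂[p,q] = [q] − [p]. For instance
  ∂[1,2] = [2] − [1].
This gives a 6×12 integer matrix of rank 5; reducing to Smith normal form yields diagonal entries (1,1,1,1,1).

∂_2: C_2 → C_1 sends each 2-simplex [p,q,r] to [q,r] − [p,r] + [p,q]. For instance
  ∂[0,1,4] = [1,4] − [0,4] + [0,1],
  ∂[0,1,3] = [1,3] − [0,3] + [0,1].
The 12×8 boundary matrix has rank 7 and Smith normal form diag(1,1,1,1,1,1,1).

From H_k ≅ ker(∂_k) / im(∂_{k+1}) we obtain:

  H_0: rank C_0 − rank ∂_1 = 6 − 5 = 1, and the invariant factors of ∂_1 are all 1, so H_0 = Z.
  H_1: rank ker ∂_1 − rank ∂_2 = (12 − 5) − 7 = 0, and the invariant factors of ∂_2 are all 1, so H_1 = 0.
  H_2: rank ker ∂_2 − rank ∂_3 = (8 − 7) − 0 = 1, and there is no ∂_3, so H_2 = Z.

As a check, the Euler characteristic is 6 − 12 + 8 = 2, which agrees with 1 − 0 + 1 = 2.

Hence the Betti numbers are b_0 = 1, b_1 = 0, b_2 = 1.

b_0 = 1, b_1 = 0, b_2 = 1.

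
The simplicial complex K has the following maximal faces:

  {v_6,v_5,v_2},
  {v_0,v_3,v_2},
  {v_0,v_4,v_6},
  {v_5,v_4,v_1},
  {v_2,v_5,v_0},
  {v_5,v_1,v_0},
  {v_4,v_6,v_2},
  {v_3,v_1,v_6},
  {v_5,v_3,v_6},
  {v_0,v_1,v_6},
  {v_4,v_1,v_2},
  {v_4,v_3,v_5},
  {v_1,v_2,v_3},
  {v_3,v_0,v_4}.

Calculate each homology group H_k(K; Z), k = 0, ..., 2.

Take the total order v_0 < v_1 < v_2 < v_3 < v_4 < v_5 < v_6 on the vertex set. Then K (dimension 2) consists of the simplices:

  0-simplices (7): [v_0], [v_1], [v_2], [v_3], [v_4], [v_5], [v_6]
  1-simplices (21): (21 of them)
  2-simplices (14): (14 of them)

so the chain groups are C_0 ≅ Z^7, C_1 ≅ Z^21, C_2 ≅ Z^14.

The boundary map ∂_1: C_1 → C_0 sends each edge [p,q] (with p < q) to q − p.
The 7×21 boundary matrix has rank 6 and Smith normal form diag(1,1,1,1,1,1).

The boundary map ∂_2: C_2 → C_1 sends each 2-simplex [p,q,r] to [q,r] − [p,r] + [p,q]. For instance
  ∂[v_1,v_3,v_6] = [v_3,v_6] − [v_1,v_6] + [v_1,v_3],
  ∂[v_1,v_2,v_4] = [v_2,v_4] − [v_1,v_4] + [v_1,v_2].
The 21×14 boundary matrix has rank 13 and Smith normal form diag(1,1,1,1,1,1,1,1,1,1,1,1,1).

Reading off H_k = ker ∂_k / im ∂_{k+1}:

  H_0: rank C_0 − rank ∂_1 = 7 − 6 = 1, and the invariant factors of ∂_1 are all 1, so H_0 ≅ Z.
  H_1: rank ker ∂_1 − rank ∂_2 = (21 − 6) − 13 = 2, and the invariant factors of ∂_2 are all 1, so H_1 ≅ Z^2.
  H_2: rank ker ∂_2 − rank ∂_3 = (14 − 13) − 0 = 1, and there is no ∂_3, so H_2 ≅ Z.

As a check, the Euler characteristic is 7 − 21 + 14 = 0, which agrees with 1 − 2 + 1 = 0.

H_0 ≅ Z,  H_1 ≅ Z^2,  H_2 ≅ Z.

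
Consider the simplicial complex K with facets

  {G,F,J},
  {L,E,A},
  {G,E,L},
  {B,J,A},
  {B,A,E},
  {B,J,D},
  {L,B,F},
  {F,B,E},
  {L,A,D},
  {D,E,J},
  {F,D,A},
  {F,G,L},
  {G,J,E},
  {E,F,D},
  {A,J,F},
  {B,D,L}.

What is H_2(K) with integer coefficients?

K has 8 vertices, 24 edges, 16 triangles.
rank ∂_2 = 15, rank ∂_3 = 0 ⇒ b_2 = 16 − 15 − 0 = 1. So H_2 = Z.

H_2 ≅ Z.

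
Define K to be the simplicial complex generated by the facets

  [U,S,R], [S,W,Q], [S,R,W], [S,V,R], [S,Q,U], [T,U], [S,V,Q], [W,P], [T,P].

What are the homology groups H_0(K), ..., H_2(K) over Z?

H_0 = Z,  H_1 = Z,  H_2 = 0.

Fix the vertex order P < Q < R < S < T < U < V < W and write every simplex with vertices in increasing order. Then dim K = 2 and the simplices of K are:

  0-simplices (8): P, Q, R, S, T, U, V, W
  1-simplices (14): PT, PW, QS, QU, QV, QW, RS, RU, RV, RW, SU, SV, SW, TU
  2-simplices (6): QSU, QSV, QSW, RSU, RSV, RSW

Hence C_0 ≅ Z^8, C_1 ≅ Z^14, C_2 ≅ Z^6.

Boundary ∂_1: C_1 → C_0 maps an edge to its endpoints' difference, ∂[p,q] = q − p.
This gives a 8×14 integer matrix of rank 7; reducing to Smith normal form yields diagonal entries (1,1,1,1,1,1,1).

∂_2: C_2 → C_1 maps a triangle to the signed sum of its edges. For instance
  ∂QSW = SW − QW + QS,
  ∂RSW = SW − RW + RS.
The 14×6 boundary matrix has rank 6 and Smith normal form diag(1,1,1,1,1,1).

From H_k ≅ ker(∂_k) / im(∂_{k+1}) we obtain:

  H_0: rank C_0 − rank ∂_1 = 8 − 7 = 1, and the invariant factors of ∂_1 are all 1, so H_0 = Z.
  H_1: rank ker ∂_1 − rank ∂_2 = (14 − 7) − 6 = 1, and the invariant factors of ∂_2 are all 1, so H_1 = Z.
  H_2: rank ker ∂_2 − rank ∂_3 = (6 − 6) − 0 = 0, and there is no ∂_3, so H_2 = 0.

As a check, the Euler characteristic is 8 − 14 + 6 = 0, which agrees with 1 − 1 + 0 = 0.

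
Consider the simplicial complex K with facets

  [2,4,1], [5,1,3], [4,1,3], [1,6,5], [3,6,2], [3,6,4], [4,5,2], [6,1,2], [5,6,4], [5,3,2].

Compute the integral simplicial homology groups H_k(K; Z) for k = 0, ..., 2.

H_0 ≅ Z,  H_1 ≅ Z/2,  H_2 = 0.

Order the vertices as 1 < 2 < 3 < 4 < 5 < 6. Listing each simplex with vertices in this order, K has dimension 2 with simplices:

  0-simplices (6): [1], [2], [3], [4], [5], [6]
  1-simplices (15): [1,2], [1,3], [1,4], [1,5], [1,6], [2,3], [2,4], [2,5], [2,6], [3,4], [3,5], [3,6], [4,5], [4,6], [5,6]
  2-simplices (10): [1,2,4], [1,2,6], [1,3,4], [1,3,5], [1,5,6], [2,3,5], [2,3,6], [2,4,5], [3,4,6], [4,5,6]

Hence C_0 ≅ Z^6, C_1 ≅ Z^15, C_2 ≅ Z^10.

The boundary map ∂_1: C_1 → C_0 maps an edge to its endpoints' difference, ∂[p,q] = q − p. For instance
  ∂[4,5] = [5] − [4].
The resulting 6×15 matrix has rank 5, and its Smith normal form has invariant factors (1,1,1,1,1).

The boundary map ∂_2: C_2 → C_1 acts by ∂[p,q,r] = [q,r] − [p,r] + [p,q]. For instance
  ∂[1,2,4] = [2,4] − [1,4] + [1,2],
  ∂[2,3,6] = [3,6] − [2,6] + [2,3].
The 15×10 boundary matrix has rank 10 and Smith normal form diag(1,1,1,1,1,1,1,1,1,2).

Now H_k = ker ∂_k / im ∂_{k+1}, so:

  H_0: rank C_0 − rank ∂_1 = 6 − 5 = 1, and the invariant factors of ∂_1 are all 1, so H_0 ≅ Z.
  H_1: rank ker ∂_1 − rank ∂_2 = (15 − 5) − 10 = 0, and ∂_2 has invariant factor 2 > 1, so H_1 ≅ Z/2.
  H_2: rank ker ∂_2 − rank ∂_3 = (10 − 10) − 0 = 0, and there is no ∂_3, so H_2 ≅ 0.

As a check, the Euler characteristic is 6 − 15 + 10 = 1, which agrees with 1 − 0 + 0 = 1.
(K is a triangulation of the real projective plane RP^2.)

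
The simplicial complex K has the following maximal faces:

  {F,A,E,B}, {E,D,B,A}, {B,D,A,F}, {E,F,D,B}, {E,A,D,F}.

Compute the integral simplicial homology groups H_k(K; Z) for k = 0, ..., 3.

Fix the vertex order A < B < D < E < F and write every simplex with vertices in increasing order. Then dim K = 3 and the simplices of K are:

  0-simplices (5): A, B, D, E, F
  1-simplices (10): AB, AD, AE, AF, BD, BE, BF, DE, DF, EF
  2-simplices (10): ABD, ABE, ABF, ADE, ADF, AEF, BDE, BDF, BEF, DEF
  3-simplices (5): ABDE, ABDF, ABEF, ADEF, BDEF

Hence C_0 ≅ Z^5, C_1 ≅ Z^10, C_2 ≅ Z^10, C_3 ≅ Z^5.

The boundary map ∂_1: C_1 → C_0 is given by ∂[p,q] = [q] − [p].
This gives a 5×10 integer matrix of rank 4; reducing to Smith normal form yields diagonal entries (1,1,1,1).

Boundary ∂_2: C_2 → C_1 maps a triangle to the signed sum of its edges. For instance
  ∂BEF = EF − BF + BE,
  ∂ABD = BD − AD + AB.
The 10×10 boundary matrix has rank 6 and Smith normal form diag(1,1,1,1,1,1).

The boundary map ∂_3: C_3 → C_2 sends each 3-simplex σ to the alternating sum Σ_i (−1)^i (σ with its i-th vertex removed). For instance
  ∂ADEF = DEF − AEF + ADF − ADE,
  ∂ABDE = BDE − ADE + ABE − ABD.
The 10×5 boundary matrix has rank 4 and Smith normal form diag(1,1,1,1).

Reading off H_k = ker ∂_k / im ∂_{k+1}:

  H_0: rank C_0 − rank ∂_1 = 5 − 4 = 1, and the invariant factors of ∂_1 are all 1, so H_0 ≅ Z.
  H_1: rank ker ∂_1 − rank ∂_2 = (10 − 4) − 6 = 0, and the invariant factors of ∂_2 are all 1, so H_1 ≅ 0.
  H_2: rank ker ∂_2 − rank ∂_3 = (10 − 6) − 4 = 0, and the invariant factors of ∂_3 are all 1, so H_2 ≅ 0.
  H_3: rank ker ∂_3 − rank ∂_4 = (5 − 4) − 0 = 1, and there is no ∂_4, so H_3 ≅ Z.

(K is a triangulation of the 3-sphere S^3.)

H_0 = Z,  H_1 = 0,  H_2 = 0,  H_3 = Z.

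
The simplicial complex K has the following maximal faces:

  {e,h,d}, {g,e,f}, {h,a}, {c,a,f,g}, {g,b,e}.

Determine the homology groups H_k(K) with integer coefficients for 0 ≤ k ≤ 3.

Order the vertices as a < b < c < d < e < f < g < h. Listing each simplex with vertices in this order, K has dimension 3 with simplices:

  0-simplices (8): a, b, c, d, e, f, g, h
  1-simplices (14): ac, af, ag, ah, be, bg, cf, cg, de, dh, ef, eg, eh, fg
  2-simplices (7): acf, acg, afg, beg, cfg, deh, efg
  3-simplices (1): acfg

giving chain groups C_0 ≅ Z^8, C_1 ≅ Z^14, C_2 ≅ Z^7, C_3 ≅ Z^1.

The boundary map ∂_1: C_1 → C_0 maps an edge to its endpoints' difference, ∂[p,q] = q − p. For instance
  ∂dh = h − d.
As a 8×14 matrix over Z this has rank 7, with invariant factors (1,1,1,1,1,1,1).

Boundary ∂_2: C_2 → C_1 acts by ∂[p,q,r] = [q,r] − [p,r] + [p,q]. For instance
  ∂efg = fg − eg + ef,
  ∂acf = cf − af + ac.
The resulting 14×7 matrix has rank 6, and its Smith normal form has invariant factors (1,1,1,1,1,1).

Boundary ∂_3: C_3 → C_2 sends each 3-simplex σ to the alternating sum Σ_i (−1)^i (σ with its i-th vertex removed). For instance
  ∂acfg = cfg − afg + acg − acf.
The 7×1 boundary matrix has rank 1 and Smith normal form diag(1).

Reading off H_k = ker ∂_k / im ∂_{k+1}:

  H_0: rank C_0 − rank ∂_1 = 8 − 7 = 1, and the invariant factors of ∂_1 are all 1, so H_0 ≅ Z.
  H_1: rank ker ∂_1 − rank ∂_2 = (14 − 7) − 6 = 1, and the invariant factors of ∂_2 are all 1, so H_1 ≅ Z.
  H_2: rank ker ∂_2 − rank ∂_3 = (7 − 6) − 1 = 0, and the invariant factors of ∂_3 are all 1, so H_2 ≅ 0.
  H_3: rank ker ∂_3 − rank ∂_4 = (1 − 1) − 0 = 0, and there is no ∂_4, so H_3 ≅ 0.

H_0 = Z,  H_1 = Z,  H_2 = 0,  H_3 = 0.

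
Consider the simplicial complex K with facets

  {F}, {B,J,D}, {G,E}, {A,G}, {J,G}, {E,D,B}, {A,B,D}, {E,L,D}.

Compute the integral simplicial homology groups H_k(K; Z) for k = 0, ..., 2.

Fix the vertex order A < B < D < E < F < G < J < L and write every simplex with vertices in increasing order. Then dim K = 2 and the simplices of K are:

  0-simplices (8): A, B, D, E, F, G, J, L
  1-simplices (12): AB, AD, AG, BD, BE, BJ, DE, DJ, DL, EG, EL, GJ
  2-simplices (4): ABD, BDE, BDJ, DEL

giving chain groups C_0 ≅ Z^8, C_1 ≅ Z^12, C_2 ≅ Z^4.

Boundary ∂_1: C_1 → C_0 is given by ∂[p,q] = [q] − [p]. For instance
  ∂BE = E − B.
The 8×12 boundary matrix has rank 6 and Smith normal form diag(1,1,1,1,1,1).

∂_2: C_2 → C_1 sends each 2-simplex [p,q,r] to [q,r] − [p,r] + [p,q]. For instance
  ∂ABD = BD − AD + AB,
  ∂DEL = EL − DL + DE.
The resulting 12×4 matrix has rank 4, and its Smith normal form has invariant factors (1,1,1,1).

From H_k ≅ ker(∂_k) / im(∂_{k+1}) we obtain:

  H_0: rank C_0 − rank ∂_1 = 8 − 6 = 2, and the invariant factors of ∂_1 are all 1, so H_0 = Z^2.
  H_1: rank ker ∂_1 − rank ∂_2 = (12 − 6) − 4 = 2, and the invariant factors of ∂_2 are all 1, so H_1 = Z^2.
  H_2: rank ker ∂_2 − rank ∂_3 = (4 − 4) − 0 = 0, and there is no ∂_3, so H_2 = 0.

As a check, the Euler characteristic is 8 − 12 + 4 = 0, which agrees with 2 − 2 + 0 = 0.

H_0 = Z^2,  H_1 = Z^2,  H_2 = 0.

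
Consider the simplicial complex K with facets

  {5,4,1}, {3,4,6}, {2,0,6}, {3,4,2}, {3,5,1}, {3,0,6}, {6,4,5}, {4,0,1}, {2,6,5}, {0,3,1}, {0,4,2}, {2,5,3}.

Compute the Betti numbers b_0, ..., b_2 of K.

b_0 = 1, b_1 = 0, b_2 = 0.

Order the vertices as 0 < 1 < 2 < 3 < 4 < 5 < 6. Listing each simplex with vertices in this order, K has dimension 2 with simplices:

  0-simplices (7): [0], [1], [2], [3], [4], [5], [6]
  1-simplices (18): [0,1], [0,2], [0,3], [0,4], [0,6], [1,3], [1,4], [1,5], [2,3], [2,4], [2,5], [2,6], [3,4], [3,5], [3,6], [4,5], [4,6], [5,6]
  2-simplices (12): [0,1,3], [0,1,4], [0,2,4], [0,2,6], [0,3,6], [1,3,5], [1,4,5], [2,3,4], [2,3,5], [2,5,6], [3,4,6], [4,5,6]

Hence C_0 ≅ Z^7, C_1 ≅ Z^18, C_2 ≅ Z^12.

Boundary ∂_1: C_1 → C_0 maps an edge to its endpoints' difference, ∂[p,q] = q − p.
The resulting 7×18 matrix has rank 6, and its Smith normal form has invariant factors (1,1,1,1,1,1).

∂_2: C_2 → C_1 maps a triangle to the signed sum of its edges. For instance
  ∂[2,5,6] = [5,6] − [2,6] + [2,5],
  ∂[0,2,6] = [2,6] − [0,6] + [0,2].
The resulting 18×12 matrix has rank 12, and its Smith normal form has invariant factors (1,1,1,1,1,1,1,1,1,1,1,2).

Computing H_k = (kernel of ∂_k) / (image of ∂_{k+1}):

  H_0: rank C_0 − rank ∂_1 = 7 − 6 = 1, and the invariant factors of ∂_1 are all 1, so H_0 ≅ Z.
  H_1: rank ker ∂_1 − rank ∂_2 = (18 − 6) − 12 = 0, and ∂_2 has invariant factor 2 > 1, so H_1 ≅ Z/2.
  H_2: rank ker ∂_2 − rank ∂_3 = (12 − 12) − 0 = 0, and there is no ∂_3, so H_2 ≅ 0.

Hence the Betti numbers are b_0 = 1, b_1 = 0, b_2 = 0.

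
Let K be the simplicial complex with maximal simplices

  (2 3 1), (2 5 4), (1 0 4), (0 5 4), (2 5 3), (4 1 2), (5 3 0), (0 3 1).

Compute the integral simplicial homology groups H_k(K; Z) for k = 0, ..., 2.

Fix the vertex order 0 < 1 < 2 < 3 < 4 < 5 and write every simplex with vertices in increasing order. Then dim K = 2 and the simplices of K are:

  0-simplices (6): [0], [1], [2], [3], [4], [5]
  1-simplices (12): [0,1], [0,3], [0,4], [0,5], [1,2], [1,3], [1,4], [2,3], [2,4], [2,5], [3,5], [4,5]
  2-simplices (8): [0,1,3], [0,1,4], [0,3,5], [0,4,5], [1,2,3], [1,2,4], [2,3,5], [2,4,5]

so the chain groups are C_0 ≅ Z^6, C_1 ≅ Z^12, C_2 ≅ Z^8.

The boundary map ∂_1: C_1 → C_0 maps an edge to its endpoints' difference, ∂[p,q] = q − p.
The 6×12 boundary matrix has rank 5 and Smith normal form diag(1,1,1,1,1).

Boundary ∂_2: C_2 → C_1 acts by ∂[p,q,r] = [q,r] − [p,r] + [p,q]. For instance
  ∂[0,1,3] = [1,3] − [0,3] + [0,1],
  ∂[2,4,5] = [4,5] − [2,5] + [2,4].
As a 12×8 matrix over Z this has rank 7, with invariant factors (1,1,1,1,1,1,1).

Reading off H_k = ker ∂_k / im ∂_{k+1}:

  H_0: rank C_0 − rank ∂_1 = 6 − 5 = 1, and the invariant factors of ∂_1 are all 1, so H_0 ≅ Z.
  H_1: rank ker ∂_1 − rank ∂_2 = (12 − 5) − 7 = 0, and the invariant factors of ∂_2 are all 1, so H_1 ≅ 0.
  H_2: rank ker ∂_2 − rank ∂_3 = (8 − 7) − 0 = 1, and there is no ∂_3, so H_2 ≅ Z.

As a check, the Euler characteristic is 6 − 12 + 8 = 2, which agrees with 1 − 0 + 1 = 2.

H_0 = Z,  H_1 = 0,  H_2 = Z.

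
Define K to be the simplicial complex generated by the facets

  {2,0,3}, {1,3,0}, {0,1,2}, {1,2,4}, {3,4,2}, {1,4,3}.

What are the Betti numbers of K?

Fix the vertex order 0 < 1 < 2 < 3 < 4 and write every simplex with vertices in increasing order. Then dim K = 2 and the simplices of K are:

  0-simplices (5): [0], [1], [2], [3], [4]
  1-simplices (9): [0,1], [0,2], [0,3], [1,2], [1,3], [1,4], [2,3], [2,4], [3,4]
  2-simplices (6): [0,1,2], [0,1,3], [0,2,3], [1,2,4], [1,3,4], [2,3,4]

giving chain groups C_0 ≅ Z^5, C_1 ≅ Z^9, C_2 ≅ Z^6.

∂_1: C_1 → C_0 maps an edge to its endpoints' difference, ∂[p,q] = q − p.
The 5×9 boundary matrix has rank 4 and Smith normal form diag(1,1,1,1).

Boundary ∂_2: C_2 → C_1 acts by ∂[p,q,r] = [q,r] − [p,r] + [p,q]. For instance
  ∂[0,2,3] = [2,3] − [0,3] + [0,2],
  ∂[0,1,2] = [1,2] − [0,2] + [0,1].
As a 9×6 matrix over Z this has rank 5, with invariant factors (1,1,1,1,1).

Reading off H_k = ker ∂_k / im ∂_{k+1}:

  H_0: rank C_0 − rank ∂_1 = 5 − 4 = 1, and the invariant factors of ∂_1 are all 1, so H_0 = Z.
  H_1: rank ker ∂_1 − rank ∂_2 = (9 − 4) − 5 = 0, and the invariant factors of ∂_2 are all 1, so H_1 = 0.
  H_2: rank ker ∂_2 − rank ∂_3 = (6 − 5) − 0 = 1, and there is no ∂_3, so H_2 = Z.

(K is a triangulation of the 2-sphere S^2.)

Hence the Betti numbers are b_0 = 1, b_1 = 0, b_2 = 1.

b_0 = 1, b_1 = 0, b_2 = 1.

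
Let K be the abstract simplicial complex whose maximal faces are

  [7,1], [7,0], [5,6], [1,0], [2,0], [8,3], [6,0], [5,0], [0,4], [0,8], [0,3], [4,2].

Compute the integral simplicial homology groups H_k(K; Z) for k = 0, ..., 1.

We work with the vertex ordering 0 < 1 < 2 < 3 < 4 < 5 < 6 < 7 < 8. The simplices of K, each written with vertices in increasing order, are:

  0-simplices (9): [0], [1], [2], [3], [4], [5], [6], [7], [8]
  1-simplices (12): [0,1], [0,2], [0,3], [0,4], [0,5], [0,6], [0,7], [0,8], [1,7], [2,4], [3,8], [5,6]

Hence C_0 ≅ Z^9, C_1 ≅ Z^12.

∂_1: C_1 → C_0 maps an edge to its endpoints' difference, ∂[p,q] = q − p.
The resulting 9×12 matrix has rank 8, and its Smith normal form has invariant factors (1,1,1,1,1,1,1,1).

Reading off H_k = ker ∂_k / im ∂_{k+1}:

  H_0: rank C_0 − rank ∂_1 = 9 − 8 = 1, and the invariant factors of ∂_1 are all 1, so H_0 = Z.
  H_1: rank ker ∂_1 − rank ∂_2 = (12 − 8) − 0 = 4, and there is no ∂_2, so H_1 = Z^4.

As a check, the Euler characteristic is 9 − 12 = -3, which agrees with 1 − 4 = -3.

H_0 ≅ Z,  H_1 ≅ Z^4.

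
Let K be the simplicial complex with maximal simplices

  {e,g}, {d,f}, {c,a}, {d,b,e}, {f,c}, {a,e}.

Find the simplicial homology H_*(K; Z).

H_0 = Z,  H_1 = Z,  H_2 = 0.

K has 7 vertices, 8 edges, 1 triangle.
rank ∂_0 = 0, rank ∂_1 = 6 ⇒ b_0 = 7 − 0 − 6 = 1; all invariant factors of ∂_1 are 1 so no torsion. So H_0 = Z.
rank ∂_1 = 6, rank ∂_2 = 1 ⇒ b_1 = 8 − 6 − 1 = 1; all invariant factors of ∂_2 are 1 so no torsion. So H_1 = Z.
rank ∂_2 = 1, rank ∂_3 = 0 ⇒ b_2 = 1 − 1 − 0 = 0. So H_2 = 0.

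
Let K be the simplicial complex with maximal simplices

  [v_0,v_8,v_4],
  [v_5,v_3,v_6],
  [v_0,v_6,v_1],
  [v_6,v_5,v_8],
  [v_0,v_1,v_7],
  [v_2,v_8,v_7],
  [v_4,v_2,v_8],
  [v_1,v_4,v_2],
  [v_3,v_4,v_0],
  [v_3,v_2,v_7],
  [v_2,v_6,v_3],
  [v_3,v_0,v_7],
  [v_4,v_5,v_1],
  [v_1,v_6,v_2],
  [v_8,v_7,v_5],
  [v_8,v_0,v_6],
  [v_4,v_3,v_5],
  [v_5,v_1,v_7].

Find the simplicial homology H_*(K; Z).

We work with the vertex ordering v_0 < v_1 < v_2 < v_3 < v_4 < v_5 < v_6 < v_7 < v_8. The simplices of K, each written with vertices in increasing order, are:

  0-simplices (9): [v_0], [v_1], [v_2], [v_3], [v_4], [v_5], [v_6], [v_7], [v_8]
  1-simplices (27): (27 of them)
  2-simplices (18): (18 of them)

giving chain groups C_0 ≅ Z^9, C_1 ≅ Z^27, C_2 ≅ Z^18.

Boundary ∂_1: C_1 → C_0 is given by ∂[p,q] = [q] − [p].
This gives a 9×27 integer matrix of rank 8; reducing to Smith normal form yields diagonal entries (1,1,1,1,1,1,1,1).

∂_2: C_2 → C_1 maps a triangle to the signed sum of its edges. For instance
  ∂[v_2,v_3,v_7] = [v_3,v_7] − [v_2,v_7] + [v_2,v_3],
  ∂[v_1,v_2,v_4] = [v_2,v_4] − [v_1,v_4] + [v_1,v_2].
This gives a 27×18 integer matrix of rank 17; reducing to Smith normal form yields diagonal entries (1,1,1,1,1,1,1,1,1,1,1,1,1,1,1,1,1).

Reading off H_k = ker ∂_k / im ∂_{k+1}:

  H_0: rank C_0 − rank ∂_1 = 9 − 8 = 1, and the invariant factors of ∂_1 are all 1, so H_0 = Z.
  H_1: rank ker ∂_1 − rank ∂_2 = (27 − 8) − 17 = 2, and the invariant factors of ∂_2 are all 1, so H_1 = Z^2.
  H_2: rank ker ∂_2 − rank ∂_3 = (18 − 17) − 0 = 1, and there is no ∂_3, so H_2 = Z.

H_0 ≅ Z,  H_1 ≅ Z^2,  H_2 ≅ Z.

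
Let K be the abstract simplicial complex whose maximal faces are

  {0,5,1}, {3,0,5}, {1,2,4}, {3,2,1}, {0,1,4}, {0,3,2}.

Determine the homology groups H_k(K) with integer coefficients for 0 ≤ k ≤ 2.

Order the vertices as 0 < 1 < 2 < 3 < 4 < 5. Listing each simplex with vertices in this order, K has dimension 2 with simplices:

  0-simplices (6): [0], [1], [2], [3], [4], [5]
  1-simplices (12): [0,1], [0,2], [0,3], [0,4], [0,5], [1,2], [1,3], [1,4], [1,5], [2,3], [2,4], [3,5]
  2-simplices (6): [0,1,4], [0,1,5], [0,2,3], [0,3,5], [1,2,3], [1,2,4]

Hence C_0 ≅ Z^6, C_1 ≅ Z^12, C_2 ≅ Z^6.

The boundary map ∂_1: C_1 → C_0 sends each edge [p,q] (with p < q) to q − p. For instance
  ∂[0,5] = [5] − [0].
The resulting 6×12 matrix has rank 5, and its Smith normal form has invariant factors (1,1,1,1,1).

Boundary ∂_2: C_2 → C_1 sends each 2-simplex [p,q,r] to [q,r] − [p,r] + [p,q]. For instance
  ∂[0,3,5] = [3,5] − [0,5] + [0,3],
  ∂[0,2,3] = [2,3] − [0,3] + [0,2].
This gives a 12×6 integer matrix of rank 6; reducing to Smith normal form yields diagonal entries (1,1,1,1,1,1).

Now H_k = ker ∂_k / im ∂_{k+1}, so:

  H_0: rank C_0 − rank ∂_1 = 6 − 5 = 1, and the invariant factors of ∂_1 are all 1, so H_0 ≅ Z.
  H_1: rank ker ∂_1 − rank ∂_2 = (12 − 5) − 6 = 1, and the invariant factors of ∂_2 are all 1, so H_1 ≅ Z.
  H_2: rank ker ∂_2 − rank ∂_3 = (6 − 6) − 0 = 0, and there is no ∂_3, so H_2 ≅ 0.

H_0 ≅ Z,  H_1 ≅ Z,  H_2 = 0.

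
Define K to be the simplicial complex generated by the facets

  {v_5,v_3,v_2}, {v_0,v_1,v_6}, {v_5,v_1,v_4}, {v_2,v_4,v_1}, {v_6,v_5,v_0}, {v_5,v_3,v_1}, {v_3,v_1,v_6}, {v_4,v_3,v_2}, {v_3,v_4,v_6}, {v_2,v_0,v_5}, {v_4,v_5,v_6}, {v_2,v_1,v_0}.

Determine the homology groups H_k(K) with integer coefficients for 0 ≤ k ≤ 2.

H_0 ≅ Z,  H_1 ≅ Z/2,  H_2 = 0.

Fix the vertex order v_0 < v_1 < v_2 < v_3 < v_4 < v_5 < v_6 and write every simplex with vertices in increasing order. Then dim K = 2 and the simplices of K are:

  0-simplices (7): [v_0], [v_1], [v_2], [v_3], [v_4], [v_5], [v_6]
  1-simplices (18): (18 of them)
  2-simplices (12): (12 of them)

giving chain groups C_0 ≅ Z^7, C_1 ≅ Z^18, C_2 ≅ Z^12.

The boundary map ∂_1: C_1 → C_0 is given by ∂[p,q] = [q] − [p].
As a 7×18 matrix over Z this has rank 6, with invariant factors (1,1,1,1,1,1).

The boundary map ∂_2: C_2 → C_1 maps a triangle to the signed sum of its edges. For instance
  ∂[v_0,v_5,v_6] = [v_5,v_6] − [v_0,v_6] + [v_0,v_5],
  ∂[v_1,v_4,v_5] = [v_4,v_5] − [v_1,v_5] + [v_1,v_4].
As a 18×12 matrix over Z this has rank 12, with invariant factors (1,1,1,1,1,1,1,1,1,1,1,2).

Now H_k = ker ∂_k / im ∂_{k+1}, so:

  H_0: rank C_0 − rank ∂_1 = 7 − 6 = 1, and the invariant factors of ∂_1 are all 1, so H_0 = Z.
  H_1: rank ker ∂_1 − rank ∂_2 = (18 − 6) − 12 = 0, and ∂_2 has invariant factor 2 > 1, so H_1 = Z/2.
  H_2: rank ker ∂_2 − rank ∂_3 = (12 − 12) − 0 = 0, and there is no ∂_3, so H_2 = 0.

(K is a triangulation of the real projective plane RP^2.)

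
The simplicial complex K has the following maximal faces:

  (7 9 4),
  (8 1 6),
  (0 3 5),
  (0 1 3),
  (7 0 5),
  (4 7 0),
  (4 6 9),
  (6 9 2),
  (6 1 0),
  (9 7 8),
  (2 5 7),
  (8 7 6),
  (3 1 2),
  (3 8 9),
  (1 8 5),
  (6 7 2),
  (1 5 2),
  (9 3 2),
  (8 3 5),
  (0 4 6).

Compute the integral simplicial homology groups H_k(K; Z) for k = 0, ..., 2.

H_0 = Z,  H_1 = Z ⊕ Z/2Z,  H_2 = 0.

We work with the vertex ordering 0 < 1 < 2 < 3 < 4 < 5 < 6 < 7 < 8 < 9. The simplices of K, each written with vertices in increasing order, are:

  0-simplices (10): [0], [1], [2], [3], [4], [5], [6], [7], [8], [9]
  1-simplices (30): (30 of them)
  2-simplices (20): (20 of them)

so the chain groups are C_0 ≅ Z^10, C_1 ≅ Z^30, C_2 ≅ Z^20.

The boundary map ∂_1: C_1 → C_0 maps an edge to its endpoints' difference, ∂[p,q] = q − p. For instance
  ∂[0,6] = [6] − [0].
The 10×30 boundary matrix has rank 9 and Smith normal form diag(1,1,1,1,1,1,1,1,1).

Boundary ∂_2: C_2 → C_1 maps a triangle to the signed sum of its edges. For instance
  ∂[3,8,9] = [8,9] − [3,9] + [3,8],
  ∂[7,8,9] = [8,9] − [7,9] + [7,8].
As a 30×20 matrix over Z this has rank 20, with invariant factors (1,1,1,1,1,1,1,1,1,1,1,1,1,1,1,1,1,1,1,2).

Computing H_k = (kernel of ∂_k) / (image of ∂_{k+1}):

  H_0: rank C_0 − rank ∂_1 = 10 − 9 = 1, and the invariant factors of ∂_1 are all 1, so H_0 ≅ Z.
  H_1: rank ker ∂_1 − rank ∂_2 = (30 − 9) − 20 = 1, and ∂_2 has invariant factor 2 > 1, so H_1 ≅ Z ⊕ Z/2Z.
  H_2: rank ker ∂_2 − rank ∂_3 = (20 − 20) − 0 = 0, and there is no ∂_3, so H_2 ≅ 0.

As a check, the Euler characteristic is 10 − 30 + 20 = 0, which agrees with 1 − 1 + 0 = 0.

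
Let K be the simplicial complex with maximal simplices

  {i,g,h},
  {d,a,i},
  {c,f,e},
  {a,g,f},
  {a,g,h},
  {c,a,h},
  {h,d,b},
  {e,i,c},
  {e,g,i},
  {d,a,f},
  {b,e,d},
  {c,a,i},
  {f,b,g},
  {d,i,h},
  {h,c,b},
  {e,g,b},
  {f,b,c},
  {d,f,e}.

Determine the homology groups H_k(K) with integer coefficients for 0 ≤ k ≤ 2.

Fix the vertex order a < b < c < d < e < f < g < h < i and write every simplex with vertices in increasing order. Then dim K = 2 and the simplices of K are:

  0-simplices (9): a, b, c, d, e, f, g, h, i
  1-simplices (27): ac, ad, af, ag, ah, ai, bc, bd, be, bf, bg, bh, ce, cf, ch, ci, de, df, dh, di, ef, eg, ei, fg, gh, gi, hi
  2-simplices (18): ach, aci, adf, adi, afg, agh, bcf, bch, bde, bdh, beg, bfg, cef, cei, def, dhi, egi, ghi

giving chain groups C_0 ≅ Z^9, C_1 ≅ Z^27, C_2 ≅ Z^18.

∂_1: C_1 → C_0 maps an edge to its endpoints' difference, ∂[p,q] = q − p. For instance
  ∂ce = e − c.
As a 9×27 matrix over Z this has rank 8, with invariant factors (1,1,1,1,1,1,1,1).

∂_2: C_2 → C_1 sends each 2-simplex [p,q,r] to [q,r] − [p,r] + [p,q]. For instance
  ∂ach = ch − ah + ac,
  ∂bfg = fg − bg + bf.
The resulting 27×18 matrix has rank 18, and its Smith normal form has invariant factors (1,1,1,1,1,1,1,1,1,1,1,1,1,1,1,1,1,2).

Computing H_k = (kernel of ∂_k) / (image of ∂_{k+1}):

  H_0: rank C_0 − rank ∂_1 = 9 − 8 = 1, and the invariant factors of ∂_1 are all 1, so H_0 = Z.
  H_1: rank ker ∂_1 − rank ∂_2 = (27 − 8) − 18 = 1, and ∂_2 has invariant factor 2 > 1, so H_1 = Z ⊕ Z/2Z.
  H_2: rank ker ∂_2 − rank ∂_3 = (18 − 18) − 0 = 0, and there is no ∂_3, so H_2 = 0.

As a check, the Euler characteristic is 9 − 27 + 18 = 0, which agrees with 1 − 1 + 0 = 0.

H_0 ≅ Z,  H_1 ≅ Z ⊕ Z/2Z,  H_2 = 0.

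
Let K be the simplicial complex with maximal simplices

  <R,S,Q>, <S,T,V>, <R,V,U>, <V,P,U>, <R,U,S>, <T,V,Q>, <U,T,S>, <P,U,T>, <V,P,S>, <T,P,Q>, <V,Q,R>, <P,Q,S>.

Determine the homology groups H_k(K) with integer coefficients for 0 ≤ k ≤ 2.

Order the vertices as P < Q < R < S < T < U < V. Listing each simplex with vertices in this order, K has dimension 2 with simplices:

  0-simplices (7): P, Q, R, S, T, U, V
  1-simplices (18): PQ, PS, PT, PU, PV, QR, QS, QT, QV, RS, RU, RV, ST, SU, SV, TU, TV, UV
  2-simplices (12): PQS, PQT, PSV, PTU, PUV, QRS, QRV, QTV, RSU, RUV, STU, STV

Hence C_0 ≅ Z^7, C_1 ≅ Z^18, C_2 ≅ Z^12.

The boundary map ∂_1: C_1 → C_0 is given by ∂[p,q] = [q] − [p]. For instance
  ∂QV = V − Q.
The 7×18 boundary matrix has rank 6 and Smith normal form diag(1,1,1,1,1,1).

Boundary ∂_2: C_2 → C_1 sends each 2-simplex [p,q,r] to [q,r] − [p,r] + [p,q]. For instance
  ∂PUV = UV − PV + PU,
  ∂QRS = RS − QS + QR.
This gives a 18×12 integer matrix of rank 12; reducing to Smith normal form yields diagonal entries (1,1,1,1,1,1,1,1,1,1,1,2).

Computing H_k = (kernel of ∂_k) / (image of ∂_{k+1}):

  H_0: rank C_0 − rank ∂_1 = 7 − 6 = 1, and the invariant factors of ∂_1 are all 1, so H_0 ≅ Z.
  H_1: rank ker ∂_1 − rank ∂_2 = (18 − 6) − 12 = 0, and ∂_2 has invariant factor 2 > 1, so H_1 ≅ Z/2Z.
  H_2: rank ker ∂_2 − rank ∂_3 = (12 − 12) − 0 = 0, and there is no ∂_3, so H_2 ≅ 0.

As a check, the Euler characteristic is 7 − 18 + 12 = 1, which agrees with 1 − 0 + 0 = 1.

H_0 = Z,  H_1 = Z/2Z,  H_2 = 0.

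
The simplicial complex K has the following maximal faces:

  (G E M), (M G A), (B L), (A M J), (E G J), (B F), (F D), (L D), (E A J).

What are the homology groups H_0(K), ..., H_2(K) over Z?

Take the total order A < B < D < E < F < G < J < L < M on the vertex set. Then K (dimension 2) consists of the simplices:

  0-simplices (9): A, B, D, E, F, G, J, L, M
  1-simplices (14): AE, AG, AJ, AM, BF, BL, DF, DL, EG, EJ, EM, GJ, GM, JM
  2-simplices (5): AEJ, AGM, AJM, EGJ, EGM

Hence C_0 ≅ Z^9, C_1 ≅ Z^14, C_2 ≅ Z^5.

∂_1: C_1 → C_0 sends each edge [p,q] (with p < q) to q − p. For instance
  ∂GM = M − G.
The resulting 9×14 matrix has rank 7, and its Smith normal form has invariant factors (1,1,1,1,1,1,1).

The boundary map ∂_2: C_2 → C_1 sends each 2-simplex [p,q,r] to [q,r] − [p,r] + [p,q]. For instance
  ∂EGM = GM − EM + EG,
  ∂AGM = GM − AM + AG.
As a 14×5 matrix over Z this has rank 5, with invariant factors (1,1,1,1,1).

Now H_k = ker ∂_k / im ∂_{k+1}, so:

  H_0: rank C_0 − rank ∂_1 = 9 − 7 = 2, and the invariant factors of ∂_1 are all 1, so H_0 ≅ Z^2.
  H_1: rank ker ∂_1 − rank ∂_2 = (14 − 7) − 5 = 2, and the invariant factors of ∂_2 are all 1, so H_1 ≅ Z^2.
  H_2: rank ker ∂_2 − rank ∂_3 = (5 − 5) − 0 = 0, and there is no ∂_3, so H_2 ≅ 0.

As a check, the Euler characteristic is 9 − 14 + 5 = 0, which agrees with 2 − 2 + 0 = 0.

H_0 ≅ Z^2,  H_1 ≅ Z^2,  H_2 = 0.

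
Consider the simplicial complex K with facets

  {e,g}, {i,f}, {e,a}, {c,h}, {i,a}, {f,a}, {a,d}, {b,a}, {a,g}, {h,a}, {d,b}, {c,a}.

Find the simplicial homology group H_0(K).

H_0 ≅ Z.

Take the total order a < b < c < d < e < f < g < h < i on the vertex set. Then K (dimension 1) consists of the simplices:

  0-simplices (9): a, b, c, d, e, f, g, h, i
  1-simplices (12): ab, ac, ad, ae, af, ag, ah, ai, bd, ch, eg, fi

giving chain groups C_0 ≅ Z^9, C_1 ≅ Z^12.

Boundary ∂_1: C_1 → C_0 is given by ∂[p,q] = [q] − [p]. For instance
  ∂ad = d − a.
As a 9×12 matrix over Z this has rank 8, with invariant factors (1,1,1,1,1,1,1,1).

From H_k ≅ ker(∂_k) / im(∂_{k+1}) we obtain:

  H_0: rank C_0 − rank ∂_1 = 9 − 8 = 1, and the invariant factors of ∂_1 are all 1, so H_0 ≅ Z.

(K is a triangulation of a wedge of 4 circles.)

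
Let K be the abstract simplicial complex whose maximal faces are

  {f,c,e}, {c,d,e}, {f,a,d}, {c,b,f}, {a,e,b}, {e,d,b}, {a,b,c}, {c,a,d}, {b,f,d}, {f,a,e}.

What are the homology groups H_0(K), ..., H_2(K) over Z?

H_0 ≅ Z,  H_1 ≅ Z/2,  H_2 = 0.

K has 6 vertices, 15 edges, 10 triangles.
rank ∂_0 = 0, rank ∂_1 = 5 ⇒ b_0 = 6 − 0 − 5 = 1; all invariant factors of ∂_1 are 1 so no torsion. So H_0 ≅ Z.
rank ∂_1 = 5, rank ∂_2 = 10 ⇒ b_1 = 15 − 5 − 10 = 0; ∂_2 has invariant factor(s) [2] giving torsion. So H_1 ≅ Z/2.
rank ∂_2 = 10, rank ∂_3 = 0 ⇒ b_2 = 10 − 10 − 0 = 0. So H_2 ≅ 0.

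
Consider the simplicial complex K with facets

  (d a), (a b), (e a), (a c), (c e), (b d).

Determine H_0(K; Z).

H_0 ≅ Z.

We work with the vertex ordering a < b < c < d < e. The simplices of K, each written with vertices in increasing order, are:

  0-simplices (5): a, b, c, d, e
  1-simplices (6): ab, ac, ad, ae, bd, ce

Hence C_0 ≅ Z^5, C_1 ≅ Z^6.

Boundary ∂_1: C_1 → C_0 maps an edge to its endpoints' difference, ∂[p,q] = q − p. For instance
  ∂bd = d − b.
The resulting 5×6 matrix has rank 4, and its Smith normal form has invariant factors (1,1,1,1).

Reading off H_k = ker ∂_k / im ∂_{k+1}:

  H_0: rank C_0 − rank ∂_1 = 5 − 4 = 1, and the invariant factors of ∂_1 are all 1, so H_0 ≅ Z.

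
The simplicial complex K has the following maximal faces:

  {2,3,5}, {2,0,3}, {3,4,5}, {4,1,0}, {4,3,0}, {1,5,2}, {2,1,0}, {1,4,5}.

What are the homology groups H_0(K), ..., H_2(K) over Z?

H_0 = Z,  H_1 = 0,  H_2 = Z.

Fix the vertex order 0 < 1 < 2 < 3 < 4 < 5 and write every simplex with vertices in increasing order. Then dim K = 2 and the simplices of K are:

  0-simplices (6): [0], [1], [2], [3], [4], [5]
  1-simplices (12): [0,1], [0,2], [0,3], [0,4], [1,2], [1,4], [1,5], [2,3], [2,5], [3,4], [3,5], [4,5]
  2-simplices (8): [0,1,2], [0,1,4], [0,2,3], [0,3,4], [1,2,5], [1,4,5], [2,3,5], [3,4,5]

Hence C_0 ≅ Z^6, C_1 ≅ Z^12, C_2 ≅ Z^8.

∂_1: C_1 → C_0 sends each edge [p,q] (with p < q) to q − p. For instance
  ∂[0,1] = [1] − [0].
As a 6×12 matrix over Z this has rank 5, with invariant factors (1,1,1,1,1).

∂_2: C_2 → C_1 sends each 2-simplex [p,q,r] to [q,r] − [p,r] + [p,q]. For instance
  ∂[3,4,5] = [4,5] − [3,5] + [3,4],
  ∂[1,2,5] = [2,5] − [1,5] + [1,2].
The resulting 12×8 matrix has rank 7, and its Smith normal form has invariant factors (1,1,1,1,1,1,1).

From H_k ≅ ker(∂_k) / im(∂_{k+1}) we obtain:

  H_0: rank C_0 − rank ∂_1 = 6 − 5 = 1, and the invariant factors of ∂_1 are all 1, so H_0 ≅ Z.
  H_1: rank ker ∂_1 − rank ∂_2 = (12 − 5) − 7 = 0, and the invariant factors of ∂_2 are all 1, so H_1 ≅ 0.
  H_2: rank ker ∂_2 − rank ∂_3 = (8 − 7) − 0 = 1, and there is no ∂_3, so H_2 ≅ Z.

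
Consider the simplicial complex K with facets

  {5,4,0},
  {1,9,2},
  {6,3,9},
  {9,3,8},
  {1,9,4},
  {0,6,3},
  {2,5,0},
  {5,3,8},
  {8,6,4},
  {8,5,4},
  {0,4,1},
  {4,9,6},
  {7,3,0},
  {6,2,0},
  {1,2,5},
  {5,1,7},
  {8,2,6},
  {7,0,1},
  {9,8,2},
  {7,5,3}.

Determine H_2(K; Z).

Take the total order 0 < 1 < 2 < 3 < 4 < 5 < 6 < 7 < 8 < 9 on the vertex set. Then K (dimension 2) consists of the simplices:

  0-simplices (10): [0], [1], [2], [3], [4], [5], [6], [7], [8], [9]
  1-simplices (30): (30 of them)
  2-simplices (20): (20 of them)

Hence C_0 ≅ Z^10, C_1 ≅ Z^30, C_2 ≅ Z^20.

Boundary ∂_1: C_1 → C_0 maps an edge to its endpoints' difference, ∂[p,q] = q − p. For instance
  ∂[2,9] = [9] − [2].
As a 10×30 matrix over Z this has rank 9, with invariant factors (1,1,1,1,1,1,1,1,1).

Boundary ∂_2: C_2 → C_1 maps a triangle to the signed sum of its edges. For instance
  ∂[0,2,5] = [2,5] − [0,5] + [0,2],
  ∂[2,8,9] = [8,9] − [2,9] + [2,8].
The resulting 30×20 matrix has rank 20, and its Smith normal form has invariant factors (1,1,1,1,1,1,1,1,1,1,1,1,1,1,1,1,1,1,1,2).

Computing H_k = (kernel of ∂_k) / (image of ∂_{k+1}):

  H_2: rank ker ∂_2 − rank ∂_3 = (20 − 20) − 0 = 0, and there is no ∂_3, so H_2 = 0.

H_2 = 0.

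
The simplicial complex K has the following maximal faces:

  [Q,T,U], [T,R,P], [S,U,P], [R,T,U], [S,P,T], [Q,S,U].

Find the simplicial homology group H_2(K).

H_2 ≅ 0.

We work with the vertex ordering P < Q < R < S < T < U. The simplices of K, each written with vertices in increasing order, are:

  0-simplices (6): P, Q, R, S, T, U
  1-simplices (12): PR, PS, PT, PU, QS, QT, QU, RT, RU, ST, SU, TU
  2-simplices (6): PRT, PST, PSU, QSU, QTU, RTU

so the chain groups are C_0 ≅ Z^6, C_1 ≅ Z^12, C_2 ≅ Z^6.

The boundary map ∂_1: C_1 → C_0 maps an edge to its endpoints' difference, ∂[p,q] = q − p.
The resulting 6×12 matrix has rank 5, and its Smith normal form has invariant factors (1,1,1,1,1).

∂_2: C_2 → C_1 sends each 2-simplex [p,q,r] to [q,r] − [p,r] + [p,q]. For instance
  ∂RTU = TU − RU + RT,
  ∂PSU = SU − PU + PS.
This gives a 12×6 integer matrix of rank 6; reducing to Smith normal form yields diagonal entries (1,1,1,1,1,1).

Computing H_k = (kernel of ∂_k) / (image of ∂_{k+1}):

  H_2: rank ker ∂_2 − rank ∂_3 = (6 − 6) − 0 = 0, and there is no ∂_3, so H_2 = 0.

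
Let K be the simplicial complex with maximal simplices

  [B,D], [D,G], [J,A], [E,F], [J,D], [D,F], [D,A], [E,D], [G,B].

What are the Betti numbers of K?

b_0 = 1, b_1 = 3.

We work with the vertex ordering A < B < D < E < F < G < J. The simplices of K, each written with vertices in increasing order, are:

  0-simplices (7): A, B, D, E, F, G, J
  1-simplices (9): AD, AJ, BD, BG, DE, DF, DG, DJ, EF

Hence C_0 ≅ Z^7, C_1 ≅ Z^9.

∂_1: C_1 → C_0 maps an edge to its endpoints' difference, ∂[p,q] = q − p. For instance
  ∂DJ = J − D.
This gives a 7×9 integer matrix of rank 6; reducing to Smith normal form yields diagonal entries (1,1,1,1,1,1).

From H_k ≅ ker(∂_k) / im(∂_{k+1}) we obtain:

  H_0: rank C_0 − rank ∂_1 = 7 − 6 = 1, and the invariant factors of ∂_1 are all 1, so H_0 ≅ Z.
  H_1: rank ker ∂_1 − rank ∂_2 = (9 − 6) − 0 = 3, and there is no ∂_2, so H_1 ≅ Z^3.

(K is a triangulation of a wedge of 3 circles.)

Hence the Betti numbers are b_0 = 1, b_1 = 3.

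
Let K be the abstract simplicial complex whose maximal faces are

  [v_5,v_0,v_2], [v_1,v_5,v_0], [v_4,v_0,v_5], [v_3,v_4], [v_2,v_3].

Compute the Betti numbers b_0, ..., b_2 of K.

b_0 = 1, b_1 = 1, b_2 = 0.

Fix the vertex order v_0 < v_1 < v_2 < v_3 < v_4 < v_5 and write every simplex with vertices in increasing order. Then dim K = 2 and the simplices of K are:

  0-simplices (6): [v_0], [v_1], [v_2], [v_3], [v_4], [v_5]
  1-simplices (9): [v_0,v_1], [v_0,v_2], [v_0,v_4], [v_0,v_5], [v_1,v_5], [v_2,v_3], [v_2,v_5], [v_3,v_4], [v_4,v_5]
  2-simplices (3): [v_0,v_1,v_5], [v_0,v_2,v_5], [v_0,v_4,v_5]

giving chain groups C_0 ≅ Z^6, C_1 ≅ Z^9, C_2 ≅ Z^3.

The boundary map ∂_1: C_1 → C_0 sends each edge [p,q] (with p < q) to q − p.
As a 6×9 matrix over Z this has rank 5, with invariant factors (1,1,1,1,1).

∂_2: C_2 → C_1 maps a triangle to the signed sum of its edges. For instance
  ∂[v_0,v_1,v_5] = [v_1,v_5] − [v_0,v_5] + [v_0,v_1],
  ∂[v_0,v_4,v_5] = [v_4,v_5] − [v_0,v_5] + [v_0,v_4].
As a 9×3 matrix over Z this has rank 3, with invariant factors (1,1,1).

Now H_k = ker ∂_k / im ∂_{k+1}, so:

  H_0: rank C_0 − rank ∂_1 = 6 − 5 = 1, and the invariant factors of ∂_1 are all 1, so H_0 ≅ Z.
  H_1: rank ker ∂_1 − rank ∂_2 = (9 − 5) − 3 = 1, and the invariant factors of ∂_2 are all 1, so H_1 ≅ Z.
  H_2: rank ker ∂_2 − rank ∂_3 = (3 − 3) − 0 = 0, and there is no ∂_3, so H_2 ≅ 0.

Hence the Betti numbers are b_0 = 1, b_1 = 1, b_2 = 0.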